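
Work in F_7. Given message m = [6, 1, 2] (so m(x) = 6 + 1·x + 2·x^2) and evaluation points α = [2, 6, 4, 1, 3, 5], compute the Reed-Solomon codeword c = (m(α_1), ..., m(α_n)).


c = [2, 0, 0, 2, 6, 5]

Message polynomial: m(x) = 6 + 1·x + 2·x^2 (mod 7).
For each evaluation point α_i, compute m(α_i) mod 7:
  α_1 = 2: Horner steps 2 → 5 → 2, so m(2) = 2.
  α_2 = 6: Horner steps 2 → 6 → 0, so m(6) = 0.
  α_3 = 4: Horner steps 2 → 2 → 0, so m(4) = 0.
  α_4 = 1: Horner steps 2 → 3 → 2, so m(1) = 2.
  α_5 = 3: Horner steps 2 → 0 → 6, so m(3) = 6.
  α_6 = 5: Horner steps 2 → 4 → 5, so m(5) = 5.
Codeword c = [2, 0, 0, 2, 6, 5] ∈ F_7^6.


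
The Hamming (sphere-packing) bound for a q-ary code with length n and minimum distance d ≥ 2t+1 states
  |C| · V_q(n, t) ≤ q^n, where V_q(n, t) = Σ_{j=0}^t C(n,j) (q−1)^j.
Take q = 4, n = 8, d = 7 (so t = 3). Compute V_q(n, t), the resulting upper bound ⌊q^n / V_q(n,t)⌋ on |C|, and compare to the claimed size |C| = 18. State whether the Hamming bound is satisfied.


V_q(n, t) = 1789, q^n = 65536, Hamming bound = 36, |C| = 18 ≤ bound (satisfied).

Step 1: Compute V_q(n, t) = Σ_{j=0}^3 C(n, j) (q−1)^j.
  j = 0: C(8,0)·(3)^0 = 1·1 = 1.
  j = 1: C(8,1)·(3)^1 = 8·3 = 24.
  j = 2: C(8,2)·(3)^2 = 28·9 = 252.
  j = 3: C(8,3)·(3)^3 = 56·27 = 1512.
  V_q(n, t) = 1 + 24 + 252 + 1512 = 1789.
Step 2: q^n = 4^8 = 65536.
Step 3: Hamming bound ⌊q^n / V_q(n,t)⌋ = ⌊65536/1789⌋ = 36.
Step 4: Compare |C| = 18 to 36: satisfied.
The claimed |C| lies below the Hamming bound.


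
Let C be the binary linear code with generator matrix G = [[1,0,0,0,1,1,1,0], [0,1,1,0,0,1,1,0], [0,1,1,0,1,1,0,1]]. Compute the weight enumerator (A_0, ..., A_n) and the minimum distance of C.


Weight distribution: A_0 = 1, A_3 = 2, A_4 = 3, A_5 = 2. Minimum distance d = 3.

Enumerate all 2^3 = 8 messages m ∈ F_2^3.
For each, compute codeword c = mG in F_2^8, then tally its weight.
  m = 000 → c = 00000000, weight = 0.
  m = 100 → c = 10001110, weight = 4.
  m = 010 → c = 01100110, weight = 4.
  m = 110 → c = 11101000, weight = 4.
  m = 001 → c = 01101101, weight = 5.
  m = 101 → c = 11100011, weight = 5.
  m = 011 → c = 00001011, weight = 3.
  m = 111 → c = 10000101, weight = 3.
Tally weights:
  weight 0: 1 codewords.
  weight 3: 2 codewords.
  weight 4: 3 codewords.
  weight 5: 2 codewords.
Minimum distance d = smallest w > 0 with A_w > 0 = 3.
Sanity: Σ A_w = 8 = 2^3 = 8 ✓.


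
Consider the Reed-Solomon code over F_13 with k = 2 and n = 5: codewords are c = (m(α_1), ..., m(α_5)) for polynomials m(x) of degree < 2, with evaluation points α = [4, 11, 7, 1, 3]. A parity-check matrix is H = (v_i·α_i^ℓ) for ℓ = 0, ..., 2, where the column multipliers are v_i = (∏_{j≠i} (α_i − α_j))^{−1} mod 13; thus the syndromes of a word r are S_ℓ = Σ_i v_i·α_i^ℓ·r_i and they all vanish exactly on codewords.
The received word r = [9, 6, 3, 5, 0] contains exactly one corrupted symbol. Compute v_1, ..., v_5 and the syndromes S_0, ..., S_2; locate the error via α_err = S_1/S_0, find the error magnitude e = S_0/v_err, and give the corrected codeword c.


S = (4, 3, 12), error at position 1, error magnitude e = 5, c = [4, 6, 3, 5, 0].

Step 1: column multipliers v_i = (∏_{j≠i}(α_i − α_j))^{−1} mod 13.
  i = 1 (α = 4): (4−11)(4−7)(4−1)(4−3) = (−7)·(−3)·3·1 = 63 ≡ 11, so v_1 = 11^{−1} = 6 (mod 13).
  i = 2 (α = 11): (11−4)(11−7)(11−1)(11−3) = 7·4·10·8 = 2240 ≡ 4, so v_2 = 4^{−1} = 10 (mod 13).
  i = 3 (α = 7): (7−4)(7−11)(7−1)(7−3) = 3·(−4)·6·4 = −288 ≡ 11, so v_3 = 11^{−1} = 6 (mod 13).
  i = 4 (α = 1): (1−4)(1−11)(1−7)(1−3) = (−3)·(−10)·(−6)·(−2) = 360 ≡ 9, so v_4 = 9^{−1} = 3 (mod 13).
  i = 5 (α = 3): (3−4)(3−11)(3−7)(3−1) = (−1)·(−8)·(−4)·2 = −64 ≡ 1, so v_5 = 1^{−1} = 1 (mod 13).
  v = [6, 10, 6, 3, 1].
Step 2: syndromes of r = [9, 6, 3, 5, 0] (all sums mod 13).
  S_0 = Σ v_i r_i = 6·9 + 10·6 + 6·3 + 3·5 + 1·0 = 147 ≡ 4.
  S_1 = Σ v_i α_i r_i = 6·4·9 + 10·11·6 + 6·7·3 + 3·1·5 + 1·3·0 = 1017 ≡ 3.
  α_i^2 mod 13 = [3, 4, 10, 1, 9].
  S_2 = Σ v_i α_i^2 r_i = 6·3·9 + 10·4·6 + 6·10·3 + 3·1·5 + 1·9·0 = 597 ≡ 12.
  S = (4, 3, 12) ≠ 0, so r is not a codeword (an error is present).
Step 3: locate the error. For a single error e at position i, S_ℓ = v_i·e·α_i^ℓ, so α_err = S_1/S_0.
  S_0^{−1} = 4^{−1} = 10 (mod 13), so α_err = 3·10 = 30 ≡ 4 = α_1. Error position i = 1.
  Consistency check: S_2/S_1 = 12·9 = 108 ≡ 4 = α_err ✓ (single-error assumption holds).
Step 4: error magnitude e = S_0/v_1 = S_0·∏_{j≠1}(α_1 − α_j) = 4·11 = 44 ≡ 5 (mod 13).
Step 5: correct position 1: c_1 = r_1 − e = 9 − 5 ≡ 4 (mod 13). Hence c = [4, 6, 3, 5, 0].
  Check: interpolating c through the α_i gives m(x) = 1 + 4·x (degree < 2) with m(α_i) = c_i for every i, so c is indeed a codeword.


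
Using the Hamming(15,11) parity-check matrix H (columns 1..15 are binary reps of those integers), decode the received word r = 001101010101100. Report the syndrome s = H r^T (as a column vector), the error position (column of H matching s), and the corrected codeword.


s = (0, 0, 1, 0)^T, error position = 2, corrected codeword c = 011101010101100

Compute s = H r^T mod 2 one row at a time:
  s_1 = 1 + 0 + 1 + 0 + 1 + 1 + 0 + 0 = 4 ≡ 0 (mod 2).
  s_2 = 1 + 0 + 1 + 0 + 1 + 1 + 0 + 0 = 4 ≡ 0 (mod 2).
  s_3 = 0 + 1 + 1 + 0 + 1 + 0 + 0 + 0 = 3 ≡ 1 (mod 2).
  s_4 = 0 + 1 + 0 + 0 + 0 + 0 + 1 + 0 = 2 ≡ 0 (mod 2).
s = (0, 0, 1, 0)^T — this equals column 2 of H (binary 0010), so error is at position 2.
Correct: flip bit 2 of r = 001101010101100 to get c = 011101010101100.


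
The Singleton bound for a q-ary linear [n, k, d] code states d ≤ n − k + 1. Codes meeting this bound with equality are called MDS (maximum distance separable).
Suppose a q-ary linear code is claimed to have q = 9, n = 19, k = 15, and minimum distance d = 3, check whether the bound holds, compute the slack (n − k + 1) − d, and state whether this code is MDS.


Singleton RHS = n − k + 1 = 5, slack = 2, bound satisfied, not MDS.

Singleton bound: d ≤ n − k + 1.
Here n = 19, k = 15, so n − k + 1 = 5.
Given d = 3, check d ≤ 5: YES.
Slack = (n − k + 1) − d = 2.
The code is NOT MDS (slack = 2 > 0).
Description: the claimed parameters are [19, 15, 3]_9; such a code would be non-MDS.


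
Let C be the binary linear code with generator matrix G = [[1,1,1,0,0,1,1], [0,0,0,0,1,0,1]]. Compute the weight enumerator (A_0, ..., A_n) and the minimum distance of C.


Weight distribution: A_0 = 1, A_2 = 1, A_5 = 2. Minimum distance d = 2.

Enumerate all 2^2 = 4 messages m ∈ F_2^2.
For each, compute codeword c = mG in F_2^7, then tally its weight.
  m = 00 → c = 0000000, weight = 0.
  m = 10 → c = 1110011, weight = 5.
  m = 01 → c = 0000101, weight = 2.
  m = 11 → c = 1110110, weight = 5.
Tally weights:
  weight 0: 1 codewords.
  weight 2: 1 codewords.
  weight 5: 2 codewords.
Minimum distance d = smallest w > 0 with A_w > 0 = 2.
Sanity: Σ A_w = 4 = 2^2 = 4 ✓.


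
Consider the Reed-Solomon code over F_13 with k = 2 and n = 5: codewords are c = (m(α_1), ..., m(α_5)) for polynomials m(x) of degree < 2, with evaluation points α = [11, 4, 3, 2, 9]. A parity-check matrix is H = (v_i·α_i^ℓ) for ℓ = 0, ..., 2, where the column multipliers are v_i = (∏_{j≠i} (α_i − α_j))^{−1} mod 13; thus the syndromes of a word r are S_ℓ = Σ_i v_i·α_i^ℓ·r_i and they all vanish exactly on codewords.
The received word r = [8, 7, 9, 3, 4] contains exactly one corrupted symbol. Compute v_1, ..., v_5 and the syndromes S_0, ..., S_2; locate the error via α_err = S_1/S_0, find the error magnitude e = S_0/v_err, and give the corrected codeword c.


S = (1, 3, 9), error at position 3, error magnitude e = 4, c = [8, 7, 5, 3, 4].

Step 1: column multipliers v_i = (∏_{j≠i}(α_i − α_j))^{−1} mod 13.
  i = 1 (α = 11): (11−4)(11−3)(11−2)(11−9) = 7·8·9·2 = 1008 ≡ 7, so v_1 = 7^{−1} = 2 (mod 13).
  i = 2 (α = 4): (4−11)(4−3)(4−2)(4−9) = (−7)·1·2·(−5) = 70 ≡ 5, so v_2 = 5^{−1} = 8 (mod 13).
  i = 3 (α = 3): (3−11)(3−4)(3−2)(3−9) = (−8)·(−1)·1·(−6) = −48 ≡ 4, so v_3 = 4^{−1} = 10 (mod 13).
  i = 4 (α = 2): (2−11)(2−4)(2−3)(2−9) = (−9)·(−2)·(−1)·(−7) = 126 ≡ 9, so v_4 = 9^{−1} = 3 (mod 13).
  i = 5 (α = 9): (9−11)(9−4)(9−3)(9−2) = (−2)·5·6·7 = −420 ≡ 9, so v_5 = 9^{−1} = 3 (mod 13).
  v = [2, 8, 10, 3, 3].
Step 2: syndromes of r = [8, 7, 9, 3, 4] (all sums mod 13).
  S_0 = Σ v_i r_i = 2·8 + 8·7 + 10·9 + 3·3 + 3·4 = 183 ≡ 1.
  S_1 = Σ v_i α_i r_i = 2·11·8 + 8·4·7 + 10·3·9 + 3·2·3 + 3·9·4 = 796 ≡ 3.
  α_i^2 mod 13 = [4, 3, 9, 4, 3].
  S_2 = Σ v_i α_i^2 r_i = 2·4·8 + 8·3·7 + 10·9·9 + 3·4·3 + 3·3·4 = 1114 ≡ 9.
  S = (1, 3, 9) ≠ 0, so r is not a codeword (an error is present).
Step 3: locate the error. For a single error e at position i, S_ℓ = v_i·e·α_i^ℓ, so α_err = S_1/S_0.
  S_0^{−1} = 1^{−1} = 1 (mod 13), so α_err = 3·1 = 3 ≡ 3 = α_3. Error position i = 3.
  Consistency check: S_2/S_1 = 9·9 = 81 ≡ 3 = α_err ✓ (single-error assumption holds).
Step 4: error magnitude e = S_0/v_3 = S_0·∏_{j≠3}(α_3 − α_j) = 1·4 = 4 ≡ 4 (mod 13).
Step 5: correct position 3: c_3 = r_3 − e = 9 − 4 ≡ 5 (mod 13). Hence c = [8, 7, 5, 3, 4].
  Check: interpolating c through the α_i gives m(x) = 12 + 2·x (degree < 2) with m(α_i) = c_i for every i, so c is indeed a codeword.


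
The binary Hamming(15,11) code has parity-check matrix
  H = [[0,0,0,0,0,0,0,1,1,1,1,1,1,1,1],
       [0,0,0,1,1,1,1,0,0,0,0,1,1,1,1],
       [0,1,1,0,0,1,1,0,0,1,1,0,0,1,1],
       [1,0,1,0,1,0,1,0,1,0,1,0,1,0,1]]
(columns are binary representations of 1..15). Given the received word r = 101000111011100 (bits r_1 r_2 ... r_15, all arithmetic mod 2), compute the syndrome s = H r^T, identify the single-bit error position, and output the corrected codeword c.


s = (1, 1, 1, 0)^T, error position = 14, corrected codeword c = 101000111011110

Compute s = H r^T mod 2 one row at a time:
  s_1 = 1 + 1 + 0 + 1 + 1 + 1 + 0 + 0 = 5 ≡ 1 (mod 2).
  s_2 = 0 + 0 + 0 + 1 + 1 + 1 + 0 + 0 = 3 ≡ 1 (mod 2).
  s_3 = 0 + 1 + 0 + 1 + 0 + 1 + 0 + 0 = 3 ≡ 1 (mod 2).
  s_4 = 1 + 1 + 0 + 1 + 1 + 1 + 1 + 0 = 6 ≡ 0 (mod 2).
s = (1, 1, 1, 0)^T — this equals column 14 of H (binary 1110), so error is at position 14.
Correct: flip bit 14 of r = 101000111011100 to get c = 101000111011110.


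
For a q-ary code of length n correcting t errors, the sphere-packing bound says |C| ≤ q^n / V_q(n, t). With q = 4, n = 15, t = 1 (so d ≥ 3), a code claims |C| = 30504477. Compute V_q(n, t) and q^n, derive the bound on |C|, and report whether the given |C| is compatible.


V_q(n, t) = 46, q^n = 1073741824, Hamming bound = 23342213, |C| = 30504477 > bound (violated).

Step 1: Compute V_q(n, t) = Σ_{j=0}^1 C(n, j) (q−1)^j.
  j = 0: C(15,0)·(3)^0 = 1·1 = 1.
  j = 1: C(15,1)·(3)^1 = 15·3 = 45.
  V_q(n, t) = 1 + 45 = 46.
Step 2: q^n = 4^15 = 1073741824.
Step 3: Hamming bound ⌊q^n / V_q(n,t)⌋ = ⌊1073741824/46⌋ = 23342213.
Step 4: Compare |C| = 30504477 to 23342213: violated.
The claimed |C| lies above the Hamming bound, so no 4-ary code of length 15 with d ≥ 3 can have 30504477 codewords.


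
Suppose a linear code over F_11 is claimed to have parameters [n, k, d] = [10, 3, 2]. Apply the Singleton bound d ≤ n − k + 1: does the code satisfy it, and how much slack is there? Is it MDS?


Singleton RHS = n − k + 1 = 8, slack = 6, bound satisfied, not MDS.

Singleton bound: d ≤ n − k + 1.
Here n = 10, k = 3, so n − k + 1 = 8.
Given d = 2, check d ≤ 8: YES.
Slack = (n − k + 1) − d = 6.
The code is NOT MDS (slack = 6 > 0).
Description: the claimed parameters are [10, 3, 2]_11; such a code would be non-MDS.


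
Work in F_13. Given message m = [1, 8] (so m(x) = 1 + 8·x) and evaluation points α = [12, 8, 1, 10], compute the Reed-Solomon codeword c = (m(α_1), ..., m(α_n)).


c = [6, 0, 9, 3]

Message polynomial: m(x) = 1 + 8·x (mod 13).
For each evaluation point α_i, compute m(α_i) mod 13:
  α_1 = 12: Horner steps 8 → 6, so m(12) = 6.
  α_2 = 8: Horner steps 8 → 0, so m(8) = 0.
  α_3 = 1: Horner steps 8 → 9, so m(1) = 9.
  α_4 = 10: Horner steps 8 → 3, so m(10) = 3.
Codeword c = [6, 0, 9, 3] ∈ F_13^4.


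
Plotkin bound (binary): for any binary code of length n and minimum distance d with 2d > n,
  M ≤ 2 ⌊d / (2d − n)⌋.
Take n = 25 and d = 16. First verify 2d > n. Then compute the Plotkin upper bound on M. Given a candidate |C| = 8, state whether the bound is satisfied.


Plotkin bound M ≤ 4; given |C| = 8 > bound (violated).

Check applicability: 2d = 32, n = 25.
2d − n = 7 > 0, so Plotkin applies.
Compute d/(2d−n) = 16/7 ≈ 2.2857.
⌊d/(2d−n)⌋ = 2.
Plotkin bound: M ≤ 2·2 = 4.
Given |C| = 8, check: VIOLATED.
This |C| is above the Plotkin bound, so no binary code with n = 25, d = 16 and 8 codewords exists.


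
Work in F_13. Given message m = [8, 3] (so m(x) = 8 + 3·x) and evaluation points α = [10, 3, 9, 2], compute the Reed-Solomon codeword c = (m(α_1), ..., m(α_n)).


c = [12, 4, 9, 1]

Message polynomial: m(x) = 8 + 3·x (mod 13).
For each evaluation point α_i, compute m(α_i) mod 13:
  α_1 = 10: Horner steps 3 → 12, so m(10) = 12.
  α_2 = 3: Horner steps 3 → 4, so m(3) = 4.
  α_3 = 9: Horner steps 3 → 9, so m(9) = 9.
  α_4 = 2: Horner steps 3 → 1, so m(2) = 1.
Codeword c = [12, 4, 9, 1] ∈ F_13^4.


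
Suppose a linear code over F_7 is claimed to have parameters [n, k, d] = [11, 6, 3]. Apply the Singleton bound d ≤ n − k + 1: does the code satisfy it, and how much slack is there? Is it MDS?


Singleton RHS = n − k + 1 = 6, slack = 3, bound satisfied, not MDS.

Singleton bound: d ≤ n − k + 1.
Here n = 11, k = 6, so n − k + 1 = 6.
Given d = 3, check d ≤ 6: YES.
Slack = (n − k + 1) − d = 3.
The code is NOT MDS (slack = 3 > 0).
Description: the claimed parameters are [11, 6, 3]_7; such a code would be non-MDS.


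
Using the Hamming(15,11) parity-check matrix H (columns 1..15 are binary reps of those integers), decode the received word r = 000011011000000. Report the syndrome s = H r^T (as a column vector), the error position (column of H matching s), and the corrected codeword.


s = (0, 0, 1, 0)^T, error position = 2, corrected codeword c = 010011011000000

Compute s = H r^T mod 2 one row at a time:
  s_1 = 1 + 1 + 0 + 0 + 0 + 0 + 0 + 0 = 2 ≡ 0 (mod 2).
  s_2 = 0 + 1 + 1 + 0 + 0 + 0 + 0 + 0 = 2 ≡ 0 (mod 2).
  s_3 = 0 + 0 + 1 + 0 + 0 + 0 + 0 + 0 = 1 ≡ 1 (mod 2).
  s_4 = 0 + 0 + 1 + 0 + 1 + 0 + 0 + 0 = 2 ≡ 0 (mod 2).
s = (0, 0, 1, 0)^T — this equals column 2 of H (binary 0010), so error is at position 2.
Correct: flip bit 2 of r = 000011011000000 to get c = 010011011000000.


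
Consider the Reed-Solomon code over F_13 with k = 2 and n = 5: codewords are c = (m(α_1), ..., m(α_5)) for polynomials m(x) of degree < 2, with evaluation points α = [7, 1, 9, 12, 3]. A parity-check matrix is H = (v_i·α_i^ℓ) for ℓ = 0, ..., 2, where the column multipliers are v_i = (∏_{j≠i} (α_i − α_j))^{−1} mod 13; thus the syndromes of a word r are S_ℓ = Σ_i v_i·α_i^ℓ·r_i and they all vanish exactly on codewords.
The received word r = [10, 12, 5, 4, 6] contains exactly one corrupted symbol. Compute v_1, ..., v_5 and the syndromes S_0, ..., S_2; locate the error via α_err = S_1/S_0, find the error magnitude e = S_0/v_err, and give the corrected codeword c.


S = (9, 1, 3), error at position 5, error magnitude e = 12, c = [10, 12, 5, 4, 7].

Step 1: column multipliers v_i = (∏_{j≠i}(α_i − α_j))^{−1} mod 13.
  i = 1 (α = 7): (7−1)(7−9)(7−12)(7−3) = 6·(−2)·(−5)·4 = 240 ≡ 6, so v_1 = 6^{−1} = 11 (mod 13).
  i = 2 (α = 1): (1−7)(1−9)(1−12)(1−3) = (−6)·(−8)·(−11)·(−2) = 1056 ≡ 3, so v_2 = 3^{−1} = 9 (mod 13).
  i = 3 (α = 9): (9−7)(9−1)(9−12)(9−3) = 2·8·(−3)·6 = −288 ≡ 11, so v_3 = 11^{−1} = 6 (mod 13).
  i = 4 (α = 12): (12−7)(12−1)(12−9)(12−3) = 5·11·3·9 = 1485 ≡ 3, so v_4 = 3^{−1} = 9 (mod 13).
  i = 5 (α = 3): (3−7)(3−1)(3−9)(3−12) = (−4)·2·(−6)·(−9) = −432 ≡ 10, so v_5 = 10^{−1} = 4 (mod 13).
  v = [11, 9, 6, 9, 4].
Step 2: syndromes of r = [10, 12, 5, 4, 6] (all sums mod 13).
  S_0 = Σ v_i r_i = 11·10 + 9·12 + 6·5 + 9·4 + 4·6 = 308 ≡ 9.
  S_1 = Σ v_i α_i r_i = 11·7·10 + 9·1·12 + 6·9·5 + 9·12·4 + 4·3·6 = 1652 ≡ 1.
  α_i^2 mod 13 = [10, 1, 3, 1, 9].
  S_2 = Σ v_i α_i^2 r_i = 11·10·10 + 9·1·12 + 6·3·5 + 9·1·4 + 4·9·6 = 1550 ≡ 3.
  S = (9, 1, 3) ≠ 0, so r is not a codeword (an error is present).
Step 3: locate the error. For a single error e at position i, S_ℓ = v_i·e·α_i^ℓ, so α_err = S_1/S_0.
  S_0^{−1} = 9^{−1} = 3 (mod 13), so α_err = 1·3 = 3 ≡ 3 = α_5. Error position i = 5.
  Consistency check: S_2/S_1 = 3·1 = 3 ≡ 3 = α_err ✓ (single-error assumption holds).
Step 4: error magnitude e = S_0/v_5 = S_0·∏_{j≠5}(α_5 − α_j) = 9·10 = 90 ≡ 12 (mod 13).
Step 5: correct position 5: c_5 = r_5 − e = 6 − 12 ≡ 7 (mod 13). Hence c = [10, 12, 5, 4, 7].
  Check: interpolating c through the α_i gives m(x) = 8 + 4·x (degree < 2) with m(α_i) = c_i for every i, so c is indeed a codeword.


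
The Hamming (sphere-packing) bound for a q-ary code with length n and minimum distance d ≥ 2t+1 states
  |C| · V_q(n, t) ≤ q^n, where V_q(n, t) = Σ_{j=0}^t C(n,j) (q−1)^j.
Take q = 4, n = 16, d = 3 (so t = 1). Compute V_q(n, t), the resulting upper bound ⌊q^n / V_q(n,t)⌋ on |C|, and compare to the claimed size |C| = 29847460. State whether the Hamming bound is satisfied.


V_q(n, t) = 49, q^n = 4294967296, Hamming bound = 87652393, |C| = 29847460 ≤ bound (satisfied).

Step 1: Compute V_q(n, t) = Σ_{j=0}^1 C(n, j) (q−1)^j.
  j = 0: C(16,0)·(3)^0 = 1·1 = 1.
  j = 1: C(16,1)·(3)^1 = 16·3 = 48.
  V_q(n, t) = 1 + 48 = 49.
Step 2: q^n = 4^16 = 4294967296.
Step 3: Hamming bound ⌊q^n / V_q(n,t)⌋ = ⌊4294967296/49⌋ = 87652393.
Step 4: Compare |C| = 29847460 to 87652393: satisfied.
The claimed |C| lies below the Hamming bound.


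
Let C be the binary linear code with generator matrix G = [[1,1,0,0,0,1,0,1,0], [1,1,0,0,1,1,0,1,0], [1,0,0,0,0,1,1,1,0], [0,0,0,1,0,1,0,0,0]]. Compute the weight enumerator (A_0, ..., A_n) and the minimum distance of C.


Weight distribution: A_0 = 1, A_1 = 1, A_2 = 2, A_3 = 2, A_4 = 5, A_5 = 5. Minimum distance d = 1.

Enumerate all 2^4 = 16 messages m ∈ F_2^4.
For each, compute codeword c = mG in F_2^9, then tally its weight.
  m = 0000 → c = 000000000, weight = 0.
  m = 1000 → c = 110001010, weight = 4.
  m = 0100 → c = 110011010, weight = 5.
  m = 1100 → c = 000010000, weight = 1.
  m = 0010 → c = 100001110, weight = 4.
  m = 1010 → c = 010000100, weight = 2.
  m = 0110 → c = 010010100, weight = 3.
  m = 1110 → c = 100011110, weight = 5.
  m = 0001 → c = 000101000, weight = 2.
  m = 1001 → c = 110100010, weight = 4.
  m = 0101 → c = 110110010, weight = 5.
  m = 1101 → c = 000111000, weight = 3.
  m = 0011 → c = 100100110, weight = 4.
  m = 1011 → c = 010101100, weight = 4.
  m = 0111 → c = 010111100, weight = 5.
  m = 1111 → c = 100110110, weight = 5.
Tally weights:
  weight 0: 1 codewords.
  weight 1: 1 codewords.
  weight 2: 2 codewords.
  weight 3: 2 codewords.
  weight 4: 5 codewords.
  weight 5: 5 codewords.
Minimum distance d = smallest w > 0 with A_w > 0 = 1.
Sanity: Σ A_w = 16 = 2^4 = 16 ✓.


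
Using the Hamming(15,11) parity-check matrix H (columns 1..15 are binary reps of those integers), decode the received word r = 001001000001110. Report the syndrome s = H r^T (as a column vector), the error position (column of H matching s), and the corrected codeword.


s = (1, 0, 1, 0)^T, error position = 10, corrected codeword c = 001001000101110

Compute s = H r^T mod 2 one row at a time:
  s_1 = 0 + 0 + 0 + 0 + 1 + 1 + 1 + 0 = 3 ≡ 1 (mod 2).
  s_2 = 0 + 0 + 1 + 0 + 1 + 1 + 1 + 0 = 4 ≡ 0 (mod 2).
  s_3 = 0 + 1 + 1 + 0 + 0 + 0 + 1 + 0 = 3 ≡ 1 (mod 2).
  s_4 = 0 + 1 + 0 + 0 + 0 + 0 + 1 + 0 = 2 ≡ 0 (mod 2).
s = (1, 0, 1, 0)^T — this equals column 10 of H (binary 1010), so error is at position 10.
Correct: flip bit 10 of r = 001001000001110 to get c = 001001000101110.


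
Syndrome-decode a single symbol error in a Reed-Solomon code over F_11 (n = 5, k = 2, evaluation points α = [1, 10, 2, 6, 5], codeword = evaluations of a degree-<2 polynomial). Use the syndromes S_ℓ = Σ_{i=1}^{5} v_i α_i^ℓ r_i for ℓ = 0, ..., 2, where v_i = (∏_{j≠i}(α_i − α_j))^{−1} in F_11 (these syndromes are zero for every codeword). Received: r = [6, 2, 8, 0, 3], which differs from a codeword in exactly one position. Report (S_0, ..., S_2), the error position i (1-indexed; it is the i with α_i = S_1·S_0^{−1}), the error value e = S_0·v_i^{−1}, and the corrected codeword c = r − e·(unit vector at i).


S = (9, 10, 5), error at position 4, error magnitude e = 6, c = [6, 2, 8, 5, 3].

Step 1: column multipliers v_i = (∏_{j≠i}(α_i − α_j))^{−1} mod 11.
  i = 1 (α = 1): (1−10)(1−2)(1−6)(1−5) = (−9)·(−1)·(−5)·(−4) = 180 ≡ 4, so v_1 = 4^{−1} = 3 (mod 11).
  i = 2 (α = 10): (10−1)(10−2)(10−6)(10−5) = 9·8·4·5 = 1440 ≡ 10, so v_2 = 10^{−1} = 10 (mod 11).
  i = 3 (α = 2): (2−1)(2−10)(2−6)(2−5) = 1·(−8)·(−4)·(−3) = −96 ≡ 3, so v_3 = 3^{−1} = 4 (mod 11).
  i = 4 (α = 6): (6−1)(6−10)(6−2)(6−5) = 5·(−4)·4·1 = −80 ≡ 8, so v_4 = 8^{−1} = 7 (mod 11).
  i = 5 (α = 5): (5−1)(5−10)(5−2)(5−6) = 4·(−5)·3·(−1) = 60 ≡ 5, so v_5 = 5^{−1} = 9 (mod 11).
  v = [3, 10, 4, 7, 9].
Step 2: syndromes of r = [6, 2, 8, 0, 3] (all sums mod 11).
  S_0 = Σ v_i r_i = 3·6 + 10·2 + 4·8 + 7·0 + 9·3 = 97 ≡ 9.
  S_1 = Σ v_i α_i r_i = 3·1·6 + 10·10·2 + 4·2·8 + 7·6·0 + 9·5·3 = 417 ≡ 10.
  α_i^2 mod 11 = [1, 1, 4, 3, 3].
  S_2 = Σ v_i α_i^2 r_i = 3·1·6 + 10·1·2 + 4·4·8 + 7·3·0 + 9·3·3 = 247 ≡ 5.
  S = (9, 10, 5) ≠ 0, so r is not a codeword (an error is present).
Step 3: locate the error. For a single error e at position i, S_ℓ = v_i·e·α_i^ℓ, so α_err = S_1/S_0.
  S_0^{−1} = 9^{−1} = 5 (mod 11), so α_err = 10·5 = 50 ≡ 6 = α_4. Error position i = 4.
  Consistency check: S_2/S_1 = 5·10 = 50 ≡ 6 = α_err ✓ (single-error assumption holds).
Step 4: error magnitude e = S_0/v_4 = S_0·∏_{j≠4}(α_4 − α_j) = 9·8 = 72 ≡ 6 (mod 11).
Step 5: correct position 4: c_4 = r_4 − e = 0 − 6 ≡ 5 (mod 11). Hence c = [6, 2, 8, 5, 3].
  Check: interpolating c through the α_i gives m(x) = 4 + 2·x (degree < 2) with m(α_i) = c_i for every i, so c is indeed a codeword.


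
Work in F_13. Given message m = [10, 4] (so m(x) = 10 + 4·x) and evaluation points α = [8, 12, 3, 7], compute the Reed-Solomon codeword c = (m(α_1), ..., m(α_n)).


c = [3, 6, 9, 12]

Message polynomial: m(x) = 10 + 4·x (mod 13).
For each evaluation point α_i, compute m(α_i) mod 13:
  α_1 = 8: Horner steps 4 → 3, so m(8) = 3.
  α_2 = 12: Horner steps 4 → 6, so m(12) = 6.
  α_3 = 3: Horner steps 4 → 9, so m(3) = 9.
  α_4 = 7: Horner steps 4 → 12, so m(7) = 12.
Codeword c = [3, 6, 9, 12] ∈ F_13^4.


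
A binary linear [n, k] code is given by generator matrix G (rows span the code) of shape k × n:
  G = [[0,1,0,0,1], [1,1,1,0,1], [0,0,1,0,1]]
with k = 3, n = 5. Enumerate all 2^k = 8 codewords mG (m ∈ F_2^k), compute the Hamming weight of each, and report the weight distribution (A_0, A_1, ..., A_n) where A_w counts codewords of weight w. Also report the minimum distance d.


Weight distribution: A_0 = 1, A_2 = 6, A_4 = 1. Minimum distance d = 2.

Enumerate all 2^3 = 8 messages m ∈ F_2^3.
For each, compute codeword c = mG in F_2^5, then tally its weight.
  m = 000 → c = 00000, weight = 0.
  m = 100 → c = 01001, weight = 2.
  m = 010 → c = 11101, weight = 4.
  m = 110 → c = 10100, weight = 2.
  m = 001 → c = 00101, weight = 2.
  m = 101 → c = 01100, weight = 2.
  m = 011 → c = 11000, weight = 2.
  m = 111 → c = 10001, weight = 2.
Tally weights:
  weight 0: 1 codewords.
  weight 2: 6 codewords.
  weight 4: 1 codewords.
Minimum distance d = smallest w > 0 with A_w > 0 = 2.
Sanity: Σ A_w = 8 = 2^3 = 8 ✓.


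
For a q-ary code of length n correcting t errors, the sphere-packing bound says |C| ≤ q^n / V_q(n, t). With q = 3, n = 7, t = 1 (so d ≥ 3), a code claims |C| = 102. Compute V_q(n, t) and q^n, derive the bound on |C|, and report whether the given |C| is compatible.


V_q(n, t) = 15, q^n = 2187, Hamming bound = 145, |C| = 102 ≤ bound (satisfied).

Step 1: Compute V_q(n, t) = Σ_{j=0}^1 C(n, j) (q−1)^j.
  j = 0: C(7,0)·(2)^0 = 1·1 = 1.
  j = 1: C(7,1)·(2)^1 = 7·2 = 14.
  V_q(n, t) = 1 + 14 = 15.
Step 2: q^n = 3^7 = 2187.
Step 3: Hamming bound ⌊q^n / V_q(n,t)⌋ = ⌊2187/15⌋ = 145.
Step 4: Compare |C| = 102 to 145: satisfied.
The claimed |C| lies below the Hamming bound.


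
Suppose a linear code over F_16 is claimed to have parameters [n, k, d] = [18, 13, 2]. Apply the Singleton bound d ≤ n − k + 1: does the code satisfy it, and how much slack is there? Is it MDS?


Singleton RHS = n − k + 1 = 6, slack = 4, bound satisfied, not MDS.

Singleton bound: d ≤ n − k + 1.
Here n = 18, k = 13, so n − k + 1 = 6.
Given d = 2, check d ≤ 6: YES.
Slack = (n − k + 1) − d = 4.
The code is NOT MDS (slack = 4 > 0).
Description: the claimed parameters are [18, 13, 2]_16; such a code would be non-MDS.


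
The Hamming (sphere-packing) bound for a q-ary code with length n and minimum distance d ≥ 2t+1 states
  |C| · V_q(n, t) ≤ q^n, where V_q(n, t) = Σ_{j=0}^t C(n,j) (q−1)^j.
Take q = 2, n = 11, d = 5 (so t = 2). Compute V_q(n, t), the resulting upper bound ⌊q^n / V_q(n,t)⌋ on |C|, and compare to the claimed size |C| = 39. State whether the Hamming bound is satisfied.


V_q(n, t) = 67, q^n = 2048, Hamming bound = 30, |C| = 39 > bound (violated).

Step 1: Compute V_q(n, t) = Σ_{j=0}^2 C(n, j) (q−1)^j.
  j = 0: C(11,0)·(1)^0 = 1·1 = 1.
  j = 1: C(11,1)·(1)^1 = 11·1 = 11.
  j = 2: C(11,2)·(1)^2 = 55·1 = 55.
  V_q(n, t) = 1 + 11 + 55 = 67.
Step 2: q^n = 2^11 = 2048.
Step 3: Hamming bound ⌊q^n / V_q(n,t)⌋ = ⌊2048/67⌋ = 30.
Step 4: Compare |C| = 39 to 30: violated.
The claimed |C| lies above the Hamming bound, so no 2-ary code of length 11 with d ≥ 5 can have 39 codewords.


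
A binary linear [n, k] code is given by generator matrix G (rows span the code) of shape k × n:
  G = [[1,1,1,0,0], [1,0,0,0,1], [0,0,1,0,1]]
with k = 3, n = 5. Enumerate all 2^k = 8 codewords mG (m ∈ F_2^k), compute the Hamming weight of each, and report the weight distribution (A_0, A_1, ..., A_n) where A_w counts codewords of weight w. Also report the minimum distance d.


Weight distribution: A_0 = 1, A_1 = 1, A_2 = 3, A_3 = 3. Minimum distance d = 1.

Enumerate all 2^3 = 8 messages m ∈ F_2^3.
For each, compute codeword c = mG in F_2^5, then tally its weight.
  m = 000 → c = 00000, weight = 0.
  m = 100 → c = 11100, weight = 3.
  m = 010 → c = 10001, weight = 2.
  m = 110 → c = 01101, weight = 3.
  m = 001 → c = 00101, weight = 2.
  m = 101 → c = 11001, weight = 3.
  m = 011 → c = 10100, weight = 2.
  m = 111 → c = 01000, weight = 1.
Tally weights:
  weight 0: 1 codewords.
  weight 1: 1 codewords.
  weight 2: 3 codewords.
  weight 3: 3 codewords.
Minimum distance d = smallest w > 0 with A_w > 0 = 1.
Sanity: Σ A_w = 8 = 2^3 = 8 ✓.


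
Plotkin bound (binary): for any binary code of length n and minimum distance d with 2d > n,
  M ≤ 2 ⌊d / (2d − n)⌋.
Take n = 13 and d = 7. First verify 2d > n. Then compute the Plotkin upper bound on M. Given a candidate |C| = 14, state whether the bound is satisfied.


Plotkin bound M ≤ 14; given |C| = 14 ≤ bound (satisfied).

Check applicability: 2d = 14, n = 13.
2d − n = 1 > 0, so Plotkin applies.
Compute d/(2d−n) = 7/1 ≈ 7.0000.
⌊d/(2d−n)⌋ = 7.
Plotkin bound: M ≤ 2·7 = 14.
Given |C| = 14, check: satisfied.
This |C| is at the Plotkin bound.


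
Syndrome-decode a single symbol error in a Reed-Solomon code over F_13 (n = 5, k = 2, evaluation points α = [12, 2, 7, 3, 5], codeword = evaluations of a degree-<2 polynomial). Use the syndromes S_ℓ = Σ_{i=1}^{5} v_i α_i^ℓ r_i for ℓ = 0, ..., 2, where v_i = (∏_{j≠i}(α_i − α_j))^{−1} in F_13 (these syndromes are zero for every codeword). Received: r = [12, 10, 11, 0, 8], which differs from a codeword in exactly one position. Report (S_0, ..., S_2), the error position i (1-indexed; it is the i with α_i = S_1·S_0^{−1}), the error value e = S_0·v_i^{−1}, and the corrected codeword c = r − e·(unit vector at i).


S = (10, 4, 12), error at position 4, error magnitude e = 8, c = [12, 10, 11, 5, 8].

Step 1: column multipliers v_i = (∏_{j≠i}(α_i − α_j))^{−1} mod 13.
  i = 1 (α = 12): (12−2)(12−7)(12−3)(12−5) = 10·5·9·7 = 3150 ≡ 4, so v_1 = 4^{−1} = 10 (mod 13).
  i = 2 (α = 2): (2−12)(2−7)(2−3)(2−5) = (−10)·(−5)·(−1)·(−3) = 150 ≡ 7, so v_2 = 7^{−1} = 2 (mod 13).
  i = 3 (α = 7): (7−12)(7−2)(7−3)(7−5) = (−5)·5·4·2 = −200 ≡ 8, so v_3 = 8^{−1} = 5 (mod 13).
  i = 4 (α = 3): (3−12)(3−2)(3−7)(3−5) = (−9)·1·(−4)·(−2) = −72 ≡ 6, so v_4 = 6^{−1} = 11 (mod 13).
  i = 5 (α = 5): (5−12)(5−2)(5−7)(5−3) = (−7)·3·(−2)·2 = 84 ≡ 6, so v_5 = 6^{−1} = 11 (mod 13).
  v = [10, 2, 5, 11, 11].
Step 2: syndromes of r = [12, 10, 11, 0, 8] (all sums mod 13).
  S_0 = Σ v_i r_i = 10·12 + 2·10 + 5·11 + 11·0 + 11·8 = 283 ≡ 10.
  S_1 = Σ v_i α_i r_i = 10·12·12 + 2·2·10 + 5·7·11 + 11·3·0 + 11·5·8 = 2305 ≡ 4.
  α_i^2 mod 13 = [1, 4, 10, 9, 12].
  S_2 = Σ v_i α_i^2 r_i = 10·1·12 + 2·4·10 + 5·10·11 + 11·9·0 + 11·12·8 = 1806 ≡ 12.
  S = (10, 4, 12) ≠ 0, so r is not a codeword (an error is present).
Step 3: locate the error. For a single error e at position i, S_ℓ = v_i·e·α_i^ℓ, so α_err = S_1/S_0.
  S_0^{−1} = 10^{−1} = 4 (mod 13), so α_err = 4·4 = 16 ≡ 3 = α_4. Error position i = 4.
  Consistency check: S_2/S_1 = 12·10 = 120 ≡ 3 = α_err ✓ (single-error assumption holds).
Step 4: error magnitude e = S_0/v_4 = S_0·∏_{j≠4}(α_4 − α_j) = 10·6 = 60 ≡ 8 (mod 13).
Step 5: correct position 4: c_4 = r_4 − e = 0 − 8 ≡ 5 (mod 13). Hence c = [12, 10, 11, 5, 8].
  Check: interpolating c through the α_i gives m(x) = 7 + 8·x (degree < 2) with m(α_i) = c_i for every i, so c is indeed a codeword.


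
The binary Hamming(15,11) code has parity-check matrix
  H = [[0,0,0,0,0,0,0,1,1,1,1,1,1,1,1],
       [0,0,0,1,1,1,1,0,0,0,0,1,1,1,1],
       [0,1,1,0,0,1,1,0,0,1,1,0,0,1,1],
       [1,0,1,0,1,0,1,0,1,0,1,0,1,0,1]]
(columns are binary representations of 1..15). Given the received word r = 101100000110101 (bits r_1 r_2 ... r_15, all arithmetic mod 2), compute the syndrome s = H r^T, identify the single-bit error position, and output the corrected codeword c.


s = (0, 1, 0, 1)^T, error position = 5, corrected codeword c = 101110000110101

Compute s = H r^T mod 2 one row at a time:
  s_1 = 0 + 0 + 1 + 1 + 0 + 1 + 0 + 1 = 4 ≡ 0 (mod 2).
  s_2 = 1 + 0 + 0 + 0 + 0 + 1 + 0 + 1 = 3 ≡ 1 (mod 2).
  s_3 = 0 + 1 + 0 + 0 + 1 + 1 + 0 + 1 = 4 ≡ 0 (mod 2).
  s_4 = 1 + 1 + 0 + 0 + 0 + 1 + 1 + 1 = 5 ≡ 1 (mod 2).
s = (0, 1, 0, 1)^T — this equals column 5 of H (binary 0101), so error is at position 5.
Correct: flip bit 5 of r = 101100000110101 to get c = 101110000110101.


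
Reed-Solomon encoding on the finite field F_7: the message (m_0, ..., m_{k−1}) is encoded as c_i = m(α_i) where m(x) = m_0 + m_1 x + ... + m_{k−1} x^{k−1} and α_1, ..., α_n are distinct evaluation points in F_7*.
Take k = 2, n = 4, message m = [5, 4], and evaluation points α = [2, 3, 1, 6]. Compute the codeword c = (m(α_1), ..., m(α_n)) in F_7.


c = [6, 3, 2, 1]

Message polynomial: m(x) = 5 + 4·x (mod 7).
For each evaluation point α_i, compute m(α_i) mod 7:
  α_1 = 2: Horner steps 4 → 6, so m(2) = 6.
  α_2 = 3: Horner steps 4 → 3, so m(3) = 3.
  α_3 = 1: Horner steps 4 → 2, so m(1) = 2.
  α_4 = 6: Horner steps 4 → 1, so m(6) = 1.
Codeword c = [6, 3, 2, 1] ∈ F_7^4.


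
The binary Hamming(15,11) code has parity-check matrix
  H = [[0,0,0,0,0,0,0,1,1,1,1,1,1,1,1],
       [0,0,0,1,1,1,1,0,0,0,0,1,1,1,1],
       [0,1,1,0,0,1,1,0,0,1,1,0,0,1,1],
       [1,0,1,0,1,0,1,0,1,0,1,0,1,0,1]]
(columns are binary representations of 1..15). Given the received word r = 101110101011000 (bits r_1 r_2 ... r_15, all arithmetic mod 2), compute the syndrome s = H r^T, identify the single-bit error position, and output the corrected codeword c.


s = (1, 0, 1, 0)^T, error position = 10, corrected codeword c = 101110101111000

Compute s = H r^T mod 2 one row at a time:
  s_1 = 0 + 1 + 0 + 1 + 1 + 0 + 0 + 0 = 3 ≡ 1 (mod 2).
  s_2 = 1 + 1 + 0 + 1 + 1 + 0 + 0 + 0 = 4 ≡ 0 (mod 2).
  s_3 = 0 + 1 + 0 + 1 + 0 + 1 + 0 + 0 = 3 ≡ 1 (mod 2).
  s_4 = 1 + 1 + 1 + 1 + 1 + 1 + 0 + 0 = 6 ≡ 0 (mod 2).
s = (1, 0, 1, 0)^T — this equals column 10 of H (binary 1010), so error is at position 10.
Correct: flip bit 10 of r = 101110101011000 to get c = 101110101111000.


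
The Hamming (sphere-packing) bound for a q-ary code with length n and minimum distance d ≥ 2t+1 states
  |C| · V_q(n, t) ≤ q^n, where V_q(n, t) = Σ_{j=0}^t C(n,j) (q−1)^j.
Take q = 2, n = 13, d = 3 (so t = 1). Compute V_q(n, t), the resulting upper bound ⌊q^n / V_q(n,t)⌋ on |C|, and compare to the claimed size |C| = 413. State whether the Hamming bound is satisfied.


V_q(n, t) = 14, q^n = 8192, Hamming bound = 585, |C| = 413 ≤ bound (satisfied).

Step 1: Compute V_q(n, t) = Σ_{j=0}^1 C(n, j) (q−1)^j.
  j = 0: C(13,0)·(1)^0 = 1·1 = 1.
  j = 1: C(13,1)·(1)^1 = 13·1 = 13.
  V_q(n, t) = 1 + 13 = 14.
Step 2: q^n = 2^13 = 8192.
Step 3: Hamming bound ⌊q^n / V_q(n,t)⌋ = ⌊8192/14⌋ = 585.
Step 4: Compare |C| = 413 to 585: satisfied.
The claimed |C| lies below the Hamming bound.


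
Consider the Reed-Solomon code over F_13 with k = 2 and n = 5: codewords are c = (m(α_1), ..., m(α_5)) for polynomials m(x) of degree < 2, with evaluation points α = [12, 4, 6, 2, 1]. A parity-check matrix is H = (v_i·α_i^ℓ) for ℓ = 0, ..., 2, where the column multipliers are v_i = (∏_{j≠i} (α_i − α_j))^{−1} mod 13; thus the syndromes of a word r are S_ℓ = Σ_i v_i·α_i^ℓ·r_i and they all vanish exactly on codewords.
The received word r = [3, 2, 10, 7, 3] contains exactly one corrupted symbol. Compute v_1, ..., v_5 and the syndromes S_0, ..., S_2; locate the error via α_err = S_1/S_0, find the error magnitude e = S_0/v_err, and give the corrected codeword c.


S = (4, 9, 4), error at position 1, error magnitude e = 8, c = [8, 2, 10, 7, 3].

Step 1: column multipliers v_i = (∏_{j≠i}(α_i − α_j))^{−1} mod 13.
  i = 1 (α = 12): (12−4)(12−6)(12−2)(12−1) = 8·6·10·11 = 5280 ≡ 2, so v_1 = 2^{−1} = 7 (mod 13).
  i = 2 (α = 4): (4−12)(4−6)(4−2)(4−1) = (−8)·(−2)·2·3 = 96 ≡ 5, so v_2 = 5^{−1} = 8 (mod 13).
  i = 3 (α = 6): (6−12)(6−4)(6−2)(6−1) = (−6)·2·4·5 = −240 ≡ 7, so v_3 = 7^{−1} = 2 (mod 13).
  i = 4 (α = 2): (2−12)(2−4)(2−6)(2−1) = (−10)·(−2)·(−4)·1 = −80 ≡ 11, so v_4 = 11^{−1} = 6 (mod 13).
  i = 5 (α = 1): (1−12)(1−4)(1−6)(1−2) = (−11)·(−3)·(−5)·(−1) = 165 ≡ 9, so v_5 = 9^{−1} = 3 (mod 13).
  v = [7, 8, 2, 6, 3].
Step 2: syndromes of r = [3, 2, 10, 7, 3] (all sums mod 13).
  S_0 = Σ v_i r_i = 7·3 + 8·2 + 2·10 + 6·7 + 3·3 = 108 ≡ 4.
  S_1 = Σ v_i α_i r_i = 7·12·3 + 8·4·2 + 2·6·10 + 6·2·7 + 3·1·3 = 529 ≡ 9.
  α_i^2 mod 13 = [1, 3, 10, 4, 1].
  S_2 = Σ v_i α_i^2 r_i = 7·1·3 + 8·3·2 + 2·10·10 + 6·4·7 + 3·1·3 = 446 ≡ 4.
  S = (4, 9, 4) ≠ 0, so r is not a codeword (an error is present).
Step 3: locate the error. For a single error e at position i, S_ℓ = v_i·e·α_i^ℓ, so α_err = S_1/S_0.
  S_0^{−1} = 4^{−1} = 10 (mod 13), so α_err = 9·10 = 90 ≡ 12 = α_1. Error position i = 1.
  Consistency check: S_2/S_1 = 4·3 = 12 ≡ 12 = α_err ✓ (single-error assumption holds).
Step 4: error magnitude e = S_0/v_1 = S_0·∏_{j≠1}(α_1 − α_j) = 4·2 = 8 ≡ 8 (mod 13).
Step 5: correct position 1: c_1 = r_1 − e = 3 − 8 ≡ 8 (mod 13). Hence c = [8, 2, 10, 7, 3].
  Check: interpolating c through the α_i gives m(x) = 12 + 4·x (degree < 2) with m(α_i) = c_i for every i, so c is indeed a codeword.


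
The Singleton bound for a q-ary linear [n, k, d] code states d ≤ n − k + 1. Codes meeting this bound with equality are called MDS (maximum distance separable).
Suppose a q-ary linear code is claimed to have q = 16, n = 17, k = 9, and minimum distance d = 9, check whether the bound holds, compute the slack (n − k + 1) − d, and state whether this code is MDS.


Singleton RHS = n − k + 1 = 9, slack = 0, bound satisfied, MDS.

Singleton bound: d ≤ n − k + 1.
Here n = 17, k = 9, so n − k + 1 = 9.
Given d = 9, check d ≤ 9: YES.
Slack = (n − k + 1) − d = 0.
The code is MDS (slack = 0).
Description: the claimed parameters are [17, 9, 9]_16; such a code would be MDS (meets Singleton bound).


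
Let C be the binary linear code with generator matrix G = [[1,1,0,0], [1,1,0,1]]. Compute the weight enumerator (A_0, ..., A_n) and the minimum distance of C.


Weight distribution: A_0 = 1, A_1 = 1, A_2 = 1, A_3 = 1. Minimum distance d = 1.

Enumerate all 2^2 = 4 messages m ∈ F_2^2.
For each, compute codeword c = mG in F_2^4, then tally its weight.
  m = 00 → c = 0000, weight = 0.
  m = 10 → c = 1100, weight = 2.
  m = 01 → c = 1101, weight = 3.
  m = 11 → c = 0001, weight = 1.
Tally weights:
  weight 0: 1 codewords.
  weight 1: 1 codewords.
  weight 2: 1 codewords.
  weight 3: 1 codewords.
Minimum distance d = smallest w > 0 with A_w > 0 = 1.
Sanity: Σ A_w = 4 = 2^2 = 4 ✓.


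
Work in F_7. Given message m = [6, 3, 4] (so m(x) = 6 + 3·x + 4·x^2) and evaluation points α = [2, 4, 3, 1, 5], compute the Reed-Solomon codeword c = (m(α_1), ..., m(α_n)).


c = [0, 5, 2, 6, 2]

Message polynomial: m(x) = 6 + 3·x + 4·x^2 (mod 7).
For each evaluation point α_i, compute m(α_i) mod 7:
  α_1 = 2: Horner steps 4 → 4 → 0, so m(2) = 0.
  α_2 = 4: Horner steps 4 → 5 → 5, so m(4) = 5.
  α_3 = 3: Horner steps 4 → 1 → 2, so m(3) = 2.
  α_4 = 1: Horner steps 4 → 0 → 6, so m(1) = 6.
  α_5 = 5: Horner steps 4 → 2 → 2, so m(5) = 2.
Codeword c = [0, 5, 2, 6, 2] ∈ F_7^5.


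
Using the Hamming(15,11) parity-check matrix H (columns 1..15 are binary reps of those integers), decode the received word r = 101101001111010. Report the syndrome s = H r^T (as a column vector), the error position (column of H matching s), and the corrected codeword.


s = (1, 0, 1, 0)^T, error position = 10, corrected codeword c = 101101001011010

Compute s = H r^T mod 2 one row at a time:
  s_1 = 0 + 1 + 1 + 1 + 1 + 0 + 1 + 0 = 5 ≡ 1 (mod 2).
  s_2 = 1 + 0 + 1 + 0 + 1 + 0 + 1 + 0 = 4 ≡ 0 (mod 2).
  s_3 = 0 + 1 + 1 + 0 + 1 + 1 + 1 + 0 = 5 ≡ 1 (mod 2).
  s_4 = 1 + 1 + 0 + 0 + 1 + 1 + 0 + 0 = 4 ≡ 0 (mod 2).
s = (1, 0, 1, 0)^T — this equals column 10 of H (binary 1010), so error is at position 10.
Correct: flip bit 10 of r = 101101001111010 to get c = 101101001011010.


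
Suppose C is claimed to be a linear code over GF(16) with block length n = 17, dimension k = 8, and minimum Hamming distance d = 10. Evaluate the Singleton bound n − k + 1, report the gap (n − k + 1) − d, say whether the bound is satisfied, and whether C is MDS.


Singleton RHS = n − k + 1 = 10, slack = 0, bound satisfied, MDS.

Singleton bound: d ≤ n − k + 1.
Here n = 17, k = 8, so n − k + 1 = 10.
Given d = 10, check d ≤ 10: YES.
Slack = (n − k + 1) − d = 0.
The code is MDS (slack = 0).
Description: the claimed parameters are [17, 8, 10]_16; such a code would be MDS (meets Singleton bound).
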